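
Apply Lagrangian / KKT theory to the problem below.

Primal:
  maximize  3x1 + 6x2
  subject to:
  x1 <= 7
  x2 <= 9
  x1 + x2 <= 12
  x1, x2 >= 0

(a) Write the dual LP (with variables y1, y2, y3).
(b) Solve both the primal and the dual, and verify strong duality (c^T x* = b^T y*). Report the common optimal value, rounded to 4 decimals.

The standard primal-dual pair for 'max c^T x s.t. A x <= b, x >= 0' is:
  Dual:  min b^T y  s.t.  A^T y >= c,  y >= 0.

So the dual LP is:
  minimize  7y1 + 9y2 + 12y3
  subject to:
    y1 + y3 >= 3
    y2 + y3 >= 6
    y1, y2, y3 >= 0

Solving the primal: x* = (3, 9).
  primal value c^T x* = 63.
Solving the dual: y* = (0, 3, 3).
  dual value b^T y* = 63.
Strong duality: c^T x* = b^T y*. Confirmed.

63


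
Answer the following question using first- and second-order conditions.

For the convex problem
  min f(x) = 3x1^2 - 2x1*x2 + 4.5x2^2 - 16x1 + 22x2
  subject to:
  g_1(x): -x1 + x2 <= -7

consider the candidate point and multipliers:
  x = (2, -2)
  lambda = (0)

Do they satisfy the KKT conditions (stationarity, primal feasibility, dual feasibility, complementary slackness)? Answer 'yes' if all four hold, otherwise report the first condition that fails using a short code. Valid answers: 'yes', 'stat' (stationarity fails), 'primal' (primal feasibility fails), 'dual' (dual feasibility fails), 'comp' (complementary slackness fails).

Gradient of f: grad f(x) = Q x + c = (0, 0)
Constraint values g_i(x) = a_i^T x - b_i:
  g_1((2, -2)) = 3
Stationarity residual: grad f(x) + sum_i lambda_i a_i = (0, 0)
  -> stationarity OK
Primal feasibility (all g_i <= 0): FAILS
Dual feasibility (all lambda_i >= 0): OK
Complementary slackness (lambda_i * g_i(x) = 0 for all i): OK

Verdict: the first failing condition is primal_feasibility -> primal.

primal


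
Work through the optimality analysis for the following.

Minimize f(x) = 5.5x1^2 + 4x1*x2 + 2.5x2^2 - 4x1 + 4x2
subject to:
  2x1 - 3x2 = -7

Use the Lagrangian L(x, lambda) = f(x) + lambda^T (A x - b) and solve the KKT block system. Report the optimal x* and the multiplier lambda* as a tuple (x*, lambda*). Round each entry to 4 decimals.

Form the Lagrangian:
  L(x, lambda) = (1/2) x^T Q x + c^T x + lambda^T (A x - b)
Stationarity (grad_x L = 0): Q x + c + A^T lambda = 0.
Primal feasibility: A x = b.

This gives the KKT block system:
  [ Q   A^T ] [ x     ]   [-c ]
  [ A    0  ] [ lambda ] = [ b ]

Solving the linear system:
  x*      = (-0.8503, 1.7665)
  lambda* = (3.1437)
  f(x*)   = 16.2365

x* = (-0.8503, 1.7665), lambda* = (3.1437)


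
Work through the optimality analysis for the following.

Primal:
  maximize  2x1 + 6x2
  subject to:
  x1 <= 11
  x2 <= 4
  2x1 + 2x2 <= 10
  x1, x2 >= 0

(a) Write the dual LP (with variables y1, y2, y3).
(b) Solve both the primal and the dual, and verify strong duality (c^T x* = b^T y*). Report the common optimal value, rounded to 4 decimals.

The standard primal-dual pair for 'max c^T x s.t. A x <= b, x >= 0' is:
  Dual:  min b^T y  s.t.  A^T y >= c,  y >= 0.

So the dual LP is:
  minimize  11y1 + 4y2 + 10y3
  subject to:
    y1 + 2y3 >= 2
    y2 + 2y3 >= 6
    y1, y2, y3 >= 0

Solving the primal: x* = (1, 4).
  primal value c^T x* = 26.
Solving the dual: y* = (0, 4, 1).
  dual value b^T y* = 26.
Strong duality: c^T x* = b^T y*. Confirmed.

26


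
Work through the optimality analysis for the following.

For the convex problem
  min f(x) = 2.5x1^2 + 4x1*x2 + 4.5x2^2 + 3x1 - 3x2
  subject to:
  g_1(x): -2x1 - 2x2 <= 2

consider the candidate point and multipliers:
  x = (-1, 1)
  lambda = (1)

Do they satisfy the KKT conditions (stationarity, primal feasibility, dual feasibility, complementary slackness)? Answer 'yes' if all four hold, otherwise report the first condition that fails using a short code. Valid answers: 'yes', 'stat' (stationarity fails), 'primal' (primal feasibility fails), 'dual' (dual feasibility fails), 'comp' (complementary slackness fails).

Gradient of f: grad f(x) = Q x + c = (2, 2)
Constraint values g_i(x) = a_i^T x - b_i:
  g_1((-1, 1)) = -2
Stationarity residual: grad f(x) + sum_i lambda_i a_i = (0, 0)
  -> stationarity OK
Primal feasibility (all g_i <= 0): OK
Dual feasibility (all lambda_i >= 0): OK
Complementary slackness (lambda_i * g_i(x) = 0 for all i): FAILS

Verdict: the first failing condition is complementary_slackness -> comp.

comp


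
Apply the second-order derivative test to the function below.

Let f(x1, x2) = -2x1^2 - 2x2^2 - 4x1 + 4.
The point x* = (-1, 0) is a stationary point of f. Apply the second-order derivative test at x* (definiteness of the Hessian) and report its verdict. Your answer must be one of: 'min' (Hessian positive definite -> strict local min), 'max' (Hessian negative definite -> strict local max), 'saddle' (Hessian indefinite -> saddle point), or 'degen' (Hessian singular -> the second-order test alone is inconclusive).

Compute the Hessian H = grad^2 f:
  H = [[-4, 0], [0, -4]]
Verify stationarity: grad f(x*) = H x* + g = (0, 0).
Eigenvalues of H: -4, -4.
Both eigenvalues < 0, so H is negative definite -> x* is a strict local max.

max


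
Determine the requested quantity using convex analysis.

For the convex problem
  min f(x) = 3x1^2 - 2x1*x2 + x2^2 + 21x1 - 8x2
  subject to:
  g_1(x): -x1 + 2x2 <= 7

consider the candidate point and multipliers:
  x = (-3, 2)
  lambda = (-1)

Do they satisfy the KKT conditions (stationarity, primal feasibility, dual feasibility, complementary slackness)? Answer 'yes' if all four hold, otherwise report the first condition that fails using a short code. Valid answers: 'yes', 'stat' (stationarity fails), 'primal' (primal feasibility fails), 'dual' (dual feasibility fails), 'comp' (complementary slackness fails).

Gradient of f: grad f(x) = Q x + c = (-1, 2)
Constraint values g_i(x) = a_i^T x - b_i:
  g_1((-3, 2)) = 0
Stationarity residual: grad f(x) + sum_i lambda_i a_i = (0, 0)
  -> stationarity OK
Primal feasibility (all g_i <= 0): OK
Dual feasibility (all lambda_i >= 0): FAILS
Complementary slackness (lambda_i * g_i(x) = 0 for all i): OK

Verdict: the first failing condition is dual_feasibility -> dual.

dual


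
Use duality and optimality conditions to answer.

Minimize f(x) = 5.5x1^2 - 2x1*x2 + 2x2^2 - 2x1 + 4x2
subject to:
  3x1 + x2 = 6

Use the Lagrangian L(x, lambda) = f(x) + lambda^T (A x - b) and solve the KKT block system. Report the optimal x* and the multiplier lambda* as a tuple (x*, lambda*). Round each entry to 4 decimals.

Form the Lagrangian:
  L(x, lambda) = (1/2) x^T Q x + c^T x + lambda^T (A x - b)
Stationarity (grad_x L = 0): Q x + c + A^T lambda = 0.
Primal feasibility: A x = b.

This gives the KKT block system:
  [ Q   A^T ] [ x     ]   [-c ]
  [ A    0  ] [ lambda ] = [ b ]

Solving the linear system:
  x*      = (1.661, 1.0169)
  lambda* = (-4.7458)
  f(x*)   = 14.6102

x* = (1.661, 1.0169), lambda* = (-4.7458)


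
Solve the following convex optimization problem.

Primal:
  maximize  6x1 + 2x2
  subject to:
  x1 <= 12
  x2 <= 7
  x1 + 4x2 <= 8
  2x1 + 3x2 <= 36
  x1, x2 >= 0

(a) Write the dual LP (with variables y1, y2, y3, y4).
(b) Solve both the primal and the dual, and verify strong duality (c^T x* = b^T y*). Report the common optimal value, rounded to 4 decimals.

The standard primal-dual pair for 'max c^T x s.t. A x <= b, x >= 0' is:
  Dual:  min b^T y  s.t.  A^T y >= c,  y >= 0.

So the dual LP is:
  minimize  12y1 + 7y2 + 8y3 + 36y4
  subject to:
    y1 + y3 + 2y4 >= 6
    y2 + 4y3 + 3y4 >= 2
    y1, y2, y3, y4 >= 0

Solving the primal: x* = (8, 0).
  primal value c^T x* = 48.
Solving the dual: y* = (0, 0, 6, 0).
  dual value b^T y* = 48.
Strong duality: c^T x* = b^T y*. Confirmed.

48


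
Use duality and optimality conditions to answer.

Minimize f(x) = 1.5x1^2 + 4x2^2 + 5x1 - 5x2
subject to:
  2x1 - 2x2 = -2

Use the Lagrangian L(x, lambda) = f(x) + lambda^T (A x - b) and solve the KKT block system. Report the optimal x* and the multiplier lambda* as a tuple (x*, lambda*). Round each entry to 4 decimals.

Form the Lagrangian:
  L(x, lambda) = (1/2) x^T Q x + c^T x + lambda^T (A x - b)
Stationarity (grad_x L = 0): Q x + c + A^T lambda = 0.
Primal feasibility: A x = b.

This gives the KKT block system:
  [ Q   A^T ] [ x     ]   [-c ]
  [ A    0  ] [ lambda ] = [ b ]

Solving the linear system:
  x*      = (-0.7273, 0.2727)
  lambda* = (-1.4091)
  f(x*)   = -3.9091

x* = (-0.7273, 0.2727), lambda* = (-1.4091)


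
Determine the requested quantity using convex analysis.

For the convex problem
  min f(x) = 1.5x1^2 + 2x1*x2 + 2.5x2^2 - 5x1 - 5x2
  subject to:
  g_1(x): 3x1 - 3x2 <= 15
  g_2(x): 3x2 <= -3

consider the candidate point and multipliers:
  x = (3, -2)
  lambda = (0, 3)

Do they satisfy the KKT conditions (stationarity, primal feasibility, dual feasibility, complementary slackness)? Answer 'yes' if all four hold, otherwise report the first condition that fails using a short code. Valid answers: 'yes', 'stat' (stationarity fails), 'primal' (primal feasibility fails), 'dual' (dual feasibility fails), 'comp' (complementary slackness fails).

Gradient of f: grad f(x) = Q x + c = (0, -9)
Constraint values g_i(x) = a_i^T x - b_i:
  g_1((3, -2)) = 0
  g_2((3, -2)) = -3
Stationarity residual: grad f(x) + sum_i lambda_i a_i = (0, 0)
  -> stationarity OK
Primal feasibility (all g_i <= 0): OK
Dual feasibility (all lambda_i >= 0): OK
Complementary slackness (lambda_i * g_i(x) = 0 for all i): FAILS

Verdict: the first failing condition is complementary_slackness -> comp.

comp


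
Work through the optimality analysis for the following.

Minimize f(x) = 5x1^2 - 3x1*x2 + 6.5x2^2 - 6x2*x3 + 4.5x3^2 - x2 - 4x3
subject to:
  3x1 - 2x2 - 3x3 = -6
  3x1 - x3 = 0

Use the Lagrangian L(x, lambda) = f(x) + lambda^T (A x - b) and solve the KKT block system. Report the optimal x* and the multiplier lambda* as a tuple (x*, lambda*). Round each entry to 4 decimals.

Form the Lagrangian:
  L(x, lambda) = (1/2) x^T Q x + c^T x + lambda^T (A x - b)
Stationarity (grad_x L = 0): Q x + c + A^T lambda = 0.
Primal feasibility: A x = b.

This gives the KKT block system:
  [ Q   A^T ] [ x     ]   [-c ]
  [ A    0  ] [ lambda ] = [ b ]

Solving the linear system:
  x*      = (0.5659, 1.3024, 1.6976)
  lambda* = (2.024, -2.6078)
  f(x*)   = 2.0254

x* = (0.5659, 1.3024, 1.6976), lambda* = (2.024, -2.6078)


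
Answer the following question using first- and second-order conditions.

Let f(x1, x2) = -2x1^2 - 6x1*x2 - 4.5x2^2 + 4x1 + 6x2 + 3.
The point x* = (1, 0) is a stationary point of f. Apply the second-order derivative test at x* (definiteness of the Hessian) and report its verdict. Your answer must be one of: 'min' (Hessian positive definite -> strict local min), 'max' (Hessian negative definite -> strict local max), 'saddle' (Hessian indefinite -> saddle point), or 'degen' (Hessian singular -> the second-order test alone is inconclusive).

Compute the Hessian H = grad^2 f:
  H = [[-4, -6], [-6, -9]]
Verify stationarity: grad f(x*) = H x* + g = (0, 0).
Eigenvalues of H: -13, 0.
H has a zero eigenvalue (singular; negative semidefinite but not definite), so H is neither positive definite, negative definite, nor indefinite. The second-order test alone is inconclusive -> degen.
(Indeed, f is constant along the null direction of H through x*, so x* is not a strict local extremum.)

degen


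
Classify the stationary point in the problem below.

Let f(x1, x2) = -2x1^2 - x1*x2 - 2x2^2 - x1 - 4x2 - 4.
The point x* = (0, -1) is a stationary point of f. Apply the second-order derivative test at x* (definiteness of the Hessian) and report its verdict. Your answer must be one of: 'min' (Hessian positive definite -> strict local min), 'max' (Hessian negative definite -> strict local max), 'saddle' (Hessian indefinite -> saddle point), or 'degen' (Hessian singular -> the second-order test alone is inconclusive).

Compute the Hessian H = grad^2 f:
  H = [[-4, -1], [-1, -4]]
Verify stationarity: grad f(x*) = H x* + g = (0, 0).
Eigenvalues of H: -5, -3.
Both eigenvalues < 0, so H is negative definite -> x* is a strict local max.

max


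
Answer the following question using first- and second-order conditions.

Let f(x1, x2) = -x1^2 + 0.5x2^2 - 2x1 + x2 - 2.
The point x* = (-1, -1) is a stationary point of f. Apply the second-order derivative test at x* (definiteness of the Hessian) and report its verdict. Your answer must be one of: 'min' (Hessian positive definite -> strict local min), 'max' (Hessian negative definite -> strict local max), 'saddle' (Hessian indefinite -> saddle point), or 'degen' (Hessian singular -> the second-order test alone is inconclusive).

Compute the Hessian H = grad^2 f:
  H = [[-2, 0], [0, 1]]
Verify stationarity: grad f(x*) = H x* + g = (0, 0).
Eigenvalues of H: -2, 1.
Eigenvalues have mixed signs, so H is indefinite -> x* is a saddle point.

saddle


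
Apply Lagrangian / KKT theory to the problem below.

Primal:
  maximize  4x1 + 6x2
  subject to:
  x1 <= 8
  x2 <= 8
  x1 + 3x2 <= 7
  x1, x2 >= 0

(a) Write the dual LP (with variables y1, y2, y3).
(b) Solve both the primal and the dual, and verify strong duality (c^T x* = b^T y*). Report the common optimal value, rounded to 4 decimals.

The standard primal-dual pair for 'max c^T x s.t. A x <= b, x >= 0' is:
  Dual:  min b^T y  s.t.  A^T y >= c,  y >= 0.

So the dual LP is:
  minimize  8y1 + 8y2 + 7y3
  subject to:
    y1 + y3 >= 4
    y2 + 3y3 >= 6
    y1, y2, y3 >= 0

Solving the primal: x* = (7, 0).
  primal value c^T x* = 28.
Solving the dual: y* = (0, 0, 4).
  dual value b^T y* = 28.
Strong duality: c^T x* = b^T y*. Confirmed.

28


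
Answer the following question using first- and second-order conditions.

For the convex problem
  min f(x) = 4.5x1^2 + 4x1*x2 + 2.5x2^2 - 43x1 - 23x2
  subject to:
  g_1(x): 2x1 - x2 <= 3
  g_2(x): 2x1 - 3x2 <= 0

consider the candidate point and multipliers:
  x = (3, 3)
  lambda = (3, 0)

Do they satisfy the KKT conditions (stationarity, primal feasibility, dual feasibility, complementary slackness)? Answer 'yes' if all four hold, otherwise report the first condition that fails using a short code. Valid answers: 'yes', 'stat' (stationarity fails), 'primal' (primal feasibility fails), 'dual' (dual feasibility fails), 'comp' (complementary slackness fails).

Gradient of f: grad f(x) = Q x + c = (-4, 4)
Constraint values g_i(x) = a_i^T x - b_i:
  g_1((3, 3)) = 0
  g_2((3, 3)) = -3
Stationarity residual: grad f(x) + sum_i lambda_i a_i = (2, 1)
  -> stationarity FAILS
Primal feasibility (all g_i <= 0): OK
Dual feasibility (all lambda_i >= 0): OK
Complementary slackness (lambda_i * g_i(x) = 0 for all i): OK

Verdict: the first failing condition is stationarity -> stat.

stat


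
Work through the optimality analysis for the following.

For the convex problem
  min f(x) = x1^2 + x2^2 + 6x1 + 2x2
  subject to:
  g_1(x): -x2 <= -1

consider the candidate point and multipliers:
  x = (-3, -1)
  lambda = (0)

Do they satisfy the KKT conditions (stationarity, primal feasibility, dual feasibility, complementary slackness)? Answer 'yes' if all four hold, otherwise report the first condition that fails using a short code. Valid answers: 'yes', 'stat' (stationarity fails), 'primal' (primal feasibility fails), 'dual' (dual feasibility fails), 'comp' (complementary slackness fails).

Gradient of f: grad f(x) = Q x + c = (0, 0)
Constraint values g_i(x) = a_i^T x - b_i:
  g_1((-3, -1)) = 2
Stationarity residual: grad f(x) + sum_i lambda_i a_i = (0, 0)
  -> stationarity OK
Primal feasibility (all g_i <= 0): FAILS
Dual feasibility (all lambda_i >= 0): OK
Complementary slackness (lambda_i * g_i(x) = 0 for all i): OK

Verdict: the first failing condition is primal_feasibility -> primal.

primal


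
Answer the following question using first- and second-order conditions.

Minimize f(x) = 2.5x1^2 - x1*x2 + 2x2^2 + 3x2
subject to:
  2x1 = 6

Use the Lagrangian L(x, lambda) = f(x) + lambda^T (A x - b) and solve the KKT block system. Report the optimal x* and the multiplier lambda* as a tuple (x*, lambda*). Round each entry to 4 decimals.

Form the Lagrangian:
  L(x, lambda) = (1/2) x^T Q x + c^T x + lambda^T (A x - b)
Stationarity (grad_x L = 0): Q x + c + A^T lambda = 0.
Primal feasibility: A x = b.

This gives the KKT block system:
  [ Q   A^T ] [ x     ]   [-c ]
  [ A    0  ] [ lambda ] = [ b ]

Solving the linear system:
  x*      = (3, 0)
  lambda* = (-7.5)
  f(x*)   = 22.5

x* = (3, 0), lambda* = (-7.5)


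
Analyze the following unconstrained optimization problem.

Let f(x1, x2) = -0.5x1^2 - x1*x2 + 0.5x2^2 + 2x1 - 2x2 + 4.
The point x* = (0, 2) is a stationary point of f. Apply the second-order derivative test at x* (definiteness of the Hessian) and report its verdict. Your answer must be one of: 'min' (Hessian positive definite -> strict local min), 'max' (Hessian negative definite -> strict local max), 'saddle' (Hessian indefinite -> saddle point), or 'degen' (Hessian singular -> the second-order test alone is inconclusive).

Compute the Hessian H = grad^2 f:
  H = [[-1, -1], [-1, 1]]
Verify stationarity: grad f(x*) = H x* + g = (0, 0).
Eigenvalues of H: -1.4142, 1.4142.
Eigenvalues have mixed signs, so H is indefinite -> x* is a saddle point.

saddle


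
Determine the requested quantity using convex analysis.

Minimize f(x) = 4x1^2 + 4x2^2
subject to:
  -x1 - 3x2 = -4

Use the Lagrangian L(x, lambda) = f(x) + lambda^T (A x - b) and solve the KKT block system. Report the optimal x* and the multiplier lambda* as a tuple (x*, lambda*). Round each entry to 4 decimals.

Form the Lagrangian:
  L(x, lambda) = (1/2) x^T Q x + c^T x + lambda^T (A x - b)
Stationarity (grad_x L = 0): Q x + c + A^T lambda = 0.
Primal feasibility: A x = b.

This gives the KKT block system:
  [ Q   A^T ] [ x     ]   [-c ]
  [ A    0  ] [ lambda ] = [ b ]

Solving the linear system:
  x*      = (0.4, 1.2)
  lambda* = (3.2)
  f(x*)   = 6.4

x* = (0.4, 1.2), lambda* = (3.2)


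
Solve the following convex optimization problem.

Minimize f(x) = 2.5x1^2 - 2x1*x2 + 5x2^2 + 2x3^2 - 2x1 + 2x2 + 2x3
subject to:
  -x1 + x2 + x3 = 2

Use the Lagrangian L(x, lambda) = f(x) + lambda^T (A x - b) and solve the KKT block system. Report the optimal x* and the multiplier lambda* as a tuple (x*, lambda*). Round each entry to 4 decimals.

Form the Lagrangian:
  L(x, lambda) = (1/2) x^T Q x + c^T x + lambda^T (A x - b)
Stationarity (grad_x L = 0): Q x + c + A^T lambda = 0.
Primal feasibility: A x = b.

This gives the KKT block system:
  [ Q   A^T ] [ x     ]   [-c ]
  [ A    0  ] [ lambda ] = [ b ]

Solving the linear system:
  x*      = (-0.7111, 0.2667, 1.0222)
  lambda* = (-6.0889)
  f(x*)   = 8.0889

x* = (-0.7111, 0.2667, 1.0222), lambda* = (-6.0889)


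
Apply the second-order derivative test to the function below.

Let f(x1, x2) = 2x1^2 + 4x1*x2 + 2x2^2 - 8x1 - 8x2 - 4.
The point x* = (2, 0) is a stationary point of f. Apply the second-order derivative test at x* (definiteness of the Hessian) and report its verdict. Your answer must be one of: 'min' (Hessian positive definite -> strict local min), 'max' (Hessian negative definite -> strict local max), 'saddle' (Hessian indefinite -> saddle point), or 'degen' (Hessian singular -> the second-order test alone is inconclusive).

Compute the Hessian H = grad^2 f:
  H = [[4, 4], [4, 4]]
Verify stationarity: grad f(x*) = H x* + g = (0, 0).
Eigenvalues of H: 0, 8.
H has a zero eigenvalue (singular; positive semidefinite but not definite), so H is neither positive definite, negative definite, nor indefinite. The second-order test alone is inconclusive -> degen.
(Indeed, f is constant along the null direction of H through x*, so x* is not a strict local extremum.)

degen


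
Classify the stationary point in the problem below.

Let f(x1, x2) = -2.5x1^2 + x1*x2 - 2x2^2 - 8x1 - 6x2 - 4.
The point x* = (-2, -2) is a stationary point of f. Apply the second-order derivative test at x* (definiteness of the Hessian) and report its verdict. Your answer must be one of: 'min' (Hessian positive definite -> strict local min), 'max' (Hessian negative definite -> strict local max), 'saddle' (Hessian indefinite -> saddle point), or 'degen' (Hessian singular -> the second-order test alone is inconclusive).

Compute the Hessian H = grad^2 f:
  H = [[-5, 1], [1, -4]]
Verify stationarity: grad f(x*) = H x* + g = (0, 0).
Eigenvalues of H: -5.618, -3.382.
Both eigenvalues < 0, so H is negative definite -> x* is a strict local max.

max


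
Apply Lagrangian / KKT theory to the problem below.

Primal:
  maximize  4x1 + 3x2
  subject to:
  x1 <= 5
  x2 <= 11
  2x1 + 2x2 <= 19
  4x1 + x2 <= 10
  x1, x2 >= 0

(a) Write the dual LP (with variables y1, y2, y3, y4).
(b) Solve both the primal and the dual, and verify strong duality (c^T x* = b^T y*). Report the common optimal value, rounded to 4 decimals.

The standard primal-dual pair for 'max c^T x s.t. A x <= b, x >= 0' is:
  Dual:  min b^T y  s.t.  A^T y >= c,  y >= 0.

So the dual LP is:
  minimize  5y1 + 11y2 + 19y3 + 10y4
  subject to:
    y1 + 2y3 + 4y4 >= 4
    y2 + 2y3 + y4 >= 3
    y1, y2, y3, y4 >= 0

Solving the primal: x* = (0.1667, 9.3333).
  primal value c^T x* = 28.6667.
Solving the dual: y* = (0, 0, 1.3333, 0.3333).
  dual value b^T y* = 28.6667.
Strong duality: c^T x* = b^T y*. Confirmed.

28.6667


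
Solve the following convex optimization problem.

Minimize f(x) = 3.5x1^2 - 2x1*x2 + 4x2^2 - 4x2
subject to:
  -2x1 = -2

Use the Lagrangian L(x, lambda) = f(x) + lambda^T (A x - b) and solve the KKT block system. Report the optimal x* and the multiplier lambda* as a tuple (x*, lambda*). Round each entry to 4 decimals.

Form the Lagrangian:
  L(x, lambda) = (1/2) x^T Q x + c^T x + lambda^T (A x - b)
Stationarity (grad_x L = 0): Q x + c + A^T lambda = 0.
Primal feasibility: A x = b.

This gives the KKT block system:
  [ Q   A^T ] [ x     ]   [-c ]
  [ A    0  ] [ lambda ] = [ b ]

Solving the linear system:
  x*      = (1, 0.75)
  lambda* = (2.75)
  f(x*)   = 1.25

x* = (1, 0.75), lambda* = (2.75)


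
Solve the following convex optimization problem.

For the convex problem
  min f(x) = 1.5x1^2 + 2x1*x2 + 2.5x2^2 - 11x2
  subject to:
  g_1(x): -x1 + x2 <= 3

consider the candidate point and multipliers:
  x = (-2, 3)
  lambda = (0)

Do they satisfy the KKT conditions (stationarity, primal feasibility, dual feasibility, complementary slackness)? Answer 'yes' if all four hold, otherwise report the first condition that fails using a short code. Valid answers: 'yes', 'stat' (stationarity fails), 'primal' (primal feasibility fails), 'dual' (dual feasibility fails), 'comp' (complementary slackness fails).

Gradient of f: grad f(x) = Q x + c = (0, 0)
Constraint values g_i(x) = a_i^T x - b_i:
  g_1((-2, 3)) = 2
Stationarity residual: grad f(x) + sum_i lambda_i a_i = (0, 0)
  -> stationarity OK
Primal feasibility (all g_i <= 0): FAILS
Dual feasibility (all lambda_i >= 0): OK
Complementary slackness (lambda_i * g_i(x) = 0 for all i): OK

Verdict: the first failing condition is primal_feasibility -> primal.

primal


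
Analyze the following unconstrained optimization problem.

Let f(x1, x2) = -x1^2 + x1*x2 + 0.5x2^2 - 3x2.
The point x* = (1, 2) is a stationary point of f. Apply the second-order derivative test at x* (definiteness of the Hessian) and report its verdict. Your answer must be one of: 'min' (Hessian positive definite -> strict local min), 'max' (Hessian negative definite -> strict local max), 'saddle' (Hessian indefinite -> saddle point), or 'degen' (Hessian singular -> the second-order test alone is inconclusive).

Compute the Hessian H = grad^2 f:
  H = [[-2, 1], [1, 1]]
Verify stationarity: grad f(x*) = H x* + g = (0, 0).
Eigenvalues of H: -2.3028, 1.3028.
Eigenvalues have mixed signs, so H is indefinite -> x* is a saddle point.

saddle


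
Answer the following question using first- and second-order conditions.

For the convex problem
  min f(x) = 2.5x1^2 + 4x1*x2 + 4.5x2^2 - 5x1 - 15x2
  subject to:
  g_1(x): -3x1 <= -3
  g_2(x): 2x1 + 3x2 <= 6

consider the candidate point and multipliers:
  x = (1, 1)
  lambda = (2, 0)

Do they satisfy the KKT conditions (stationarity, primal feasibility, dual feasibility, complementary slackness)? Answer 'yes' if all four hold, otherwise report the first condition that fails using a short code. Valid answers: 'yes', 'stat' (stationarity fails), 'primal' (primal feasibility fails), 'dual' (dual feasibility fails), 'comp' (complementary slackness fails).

Gradient of f: grad f(x) = Q x + c = (4, -2)
Constraint values g_i(x) = a_i^T x - b_i:
  g_1((1, 1)) = 0
  g_2((1, 1)) = -1
Stationarity residual: grad f(x) + sum_i lambda_i a_i = (-2, -2)
  -> stationarity FAILS
Primal feasibility (all g_i <= 0): OK
Dual feasibility (all lambda_i >= 0): OK
Complementary slackness (lambda_i * g_i(x) = 0 for all i): OK

Verdict: the first failing condition is stationarity -> stat.

stat


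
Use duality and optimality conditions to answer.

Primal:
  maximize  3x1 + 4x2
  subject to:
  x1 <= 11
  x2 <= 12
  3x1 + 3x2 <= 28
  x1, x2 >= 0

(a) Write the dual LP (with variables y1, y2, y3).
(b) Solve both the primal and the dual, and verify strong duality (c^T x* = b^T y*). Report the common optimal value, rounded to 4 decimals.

The standard primal-dual pair for 'max c^T x s.t. A x <= b, x >= 0' is:
  Dual:  min b^T y  s.t.  A^T y >= c,  y >= 0.

So the dual LP is:
  minimize  11y1 + 12y2 + 28y3
  subject to:
    y1 + 3y3 >= 3
    y2 + 3y3 >= 4
    y1, y2, y3 >= 0

Solving the primal: x* = (0, 9.3333).
  primal value c^T x* = 37.3333.
Solving the dual: y* = (0, 0, 1.3333).
  dual value b^T y* = 37.3333.
Strong duality: c^T x* = b^T y*. Confirmed.

37.3333


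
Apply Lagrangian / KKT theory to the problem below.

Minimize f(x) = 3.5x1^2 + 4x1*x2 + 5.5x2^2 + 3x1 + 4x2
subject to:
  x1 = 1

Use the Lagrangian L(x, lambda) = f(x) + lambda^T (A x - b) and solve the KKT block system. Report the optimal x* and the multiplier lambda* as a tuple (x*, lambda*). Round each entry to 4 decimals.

Form the Lagrangian:
  L(x, lambda) = (1/2) x^T Q x + c^T x + lambda^T (A x - b)
Stationarity (grad_x L = 0): Q x + c + A^T lambda = 0.
Primal feasibility: A x = b.

This gives the KKT block system:
  [ Q   A^T ] [ x     ]   [-c ]
  [ A    0  ] [ lambda ] = [ b ]

Solving the linear system:
  x*      = (1, -0.7273)
  lambda* = (-7.0909)
  f(x*)   = 3.5909

x* = (1, -0.7273), lambda* = (-7.0909)


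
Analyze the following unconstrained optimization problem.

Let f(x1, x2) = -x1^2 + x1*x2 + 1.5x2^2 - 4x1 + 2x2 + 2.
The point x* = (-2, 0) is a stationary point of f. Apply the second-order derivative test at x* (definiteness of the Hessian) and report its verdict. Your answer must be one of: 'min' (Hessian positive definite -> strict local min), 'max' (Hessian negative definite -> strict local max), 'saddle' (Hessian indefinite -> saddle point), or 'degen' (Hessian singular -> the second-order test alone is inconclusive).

Compute the Hessian H = grad^2 f:
  H = [[-2, 1], [1, 3]]
Verify stationarity: grad f(x*) = H x* + g = (0, 0).
Eigenvalues of H: -2.1926, 3.1926.
Eigenvalues have mixed signs, so H is indefinite -> x* is a saddle point.

saddle


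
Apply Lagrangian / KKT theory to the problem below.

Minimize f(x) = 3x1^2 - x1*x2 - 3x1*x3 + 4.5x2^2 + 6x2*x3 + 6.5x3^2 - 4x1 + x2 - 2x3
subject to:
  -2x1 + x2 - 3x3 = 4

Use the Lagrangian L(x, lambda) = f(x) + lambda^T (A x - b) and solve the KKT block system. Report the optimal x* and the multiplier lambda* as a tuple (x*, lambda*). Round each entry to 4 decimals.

Form the Lagrangian:
  L(x, lambda) = (1/2) x^T Q x + c^T x + lambda^T (A x - b)
Stationarity (grad_x L = 0): Q x + c + A^T lambda = 0.
Primal feasibility: A x = b.

This gives the KKT block system:
  [ Q   A^T ] [ x     ]   [-c ]
  [ A    0  ] [ lambda ] = [ b ]

Solving the linear system:
  x*      = (-0.4478, 0.6552, -0.8164)
  lambda* = (-2.4463)
  f(x*)   = 6.9321

x* = (-0.4478, 0.6552, -0.8164), lambda* = (-2.4463)


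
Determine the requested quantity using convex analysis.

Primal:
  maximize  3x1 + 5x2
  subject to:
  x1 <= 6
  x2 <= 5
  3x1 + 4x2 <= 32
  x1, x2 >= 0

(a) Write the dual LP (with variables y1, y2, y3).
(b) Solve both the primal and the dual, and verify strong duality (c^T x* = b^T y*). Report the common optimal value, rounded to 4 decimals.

The standard primal-dual pair for 'max c^T x s.t. A x <= b, x >= 0' is:
  Dual:  min b^T y  s.t.  A^T y >= c,  y >= 0.

So the dual LP is:
  minimize  6y1 + 5y2 + 32y3
  subject to:
    y1 + 3y3 >= 3
    y2 + 4y3 >= 5
    y1, y2, y3 >= 0

Solving the primal: x* = (4, 5).
  primal value c^T x* = 37.
Solving the dual: y* = (0, 1, 1).
  dual value b^T y* = 37.
Strong duality: c^T x* = b^T y*. Confirmed.

37


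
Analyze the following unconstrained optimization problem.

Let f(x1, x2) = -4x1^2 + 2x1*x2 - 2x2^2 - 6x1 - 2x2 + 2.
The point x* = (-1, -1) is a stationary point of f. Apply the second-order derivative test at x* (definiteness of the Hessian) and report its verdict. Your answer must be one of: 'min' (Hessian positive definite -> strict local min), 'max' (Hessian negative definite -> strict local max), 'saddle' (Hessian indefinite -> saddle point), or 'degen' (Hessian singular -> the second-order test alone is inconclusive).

Compute the Hessian H = grad^2 f:
  H = [[-8, 2], [2, -4]]
Verify stationarity: grad f(x*) = H x* + g = (0, 0).
Eigenvalues of H: -8.8284, -3.1716.
Both eigenvalues < 0, so H is negative definite -> x* is a strict local max.

max


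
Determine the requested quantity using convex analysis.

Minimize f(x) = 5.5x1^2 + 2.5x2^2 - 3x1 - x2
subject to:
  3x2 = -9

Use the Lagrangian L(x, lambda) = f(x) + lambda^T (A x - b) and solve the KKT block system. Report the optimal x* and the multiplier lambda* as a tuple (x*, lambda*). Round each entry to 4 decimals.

Form the Lagrangian:
  L(x, lambda) = (1/2) x^T Q x + c^T x + lambda^T (A x - b)
Stationarity (grad_x L = 0): Q x + c + A^T lambda = 0.
Primal feasibility: A x = b.

This gives the KKT block system:
  [ Q   A^T ] [ x     ]   [-c ]
  [ A    0  ] [ lambda ] = [ b ]

Solving the linear system:
  x*      = (0.2727, -3)
  lambda* = (5.3333)
  f(x*)   = 25.0909

x* = (0.2727, -3), lambda* = (5.3333)


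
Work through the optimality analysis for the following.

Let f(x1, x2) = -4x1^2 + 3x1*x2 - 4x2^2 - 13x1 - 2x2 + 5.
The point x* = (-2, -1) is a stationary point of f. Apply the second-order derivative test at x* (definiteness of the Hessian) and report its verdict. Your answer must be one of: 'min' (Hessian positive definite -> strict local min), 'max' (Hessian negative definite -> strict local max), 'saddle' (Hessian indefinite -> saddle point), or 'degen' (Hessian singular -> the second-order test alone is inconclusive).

Compute the Hessian H = grad^2 f:
  H = [[-8, 3], [3, -8]]
Verify stationarity: grad f(x*) = H x* + g = (0, 0).
Eigenvalues of H: -11, -5.
Both eigenvalues < 0, so H is negative definite -> x* is a strict local max.

max


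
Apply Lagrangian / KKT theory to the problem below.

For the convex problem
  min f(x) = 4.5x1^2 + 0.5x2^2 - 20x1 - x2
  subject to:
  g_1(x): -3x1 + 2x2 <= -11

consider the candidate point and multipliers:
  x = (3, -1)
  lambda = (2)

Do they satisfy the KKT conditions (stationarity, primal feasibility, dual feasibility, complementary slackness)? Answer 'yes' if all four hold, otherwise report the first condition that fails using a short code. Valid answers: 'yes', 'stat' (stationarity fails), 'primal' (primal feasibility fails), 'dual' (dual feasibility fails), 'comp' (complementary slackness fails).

Gradient of f: grad f(x) = Q x + c = (7, -2)
Constraint values g_i(x) = a_i^T x - b_i:
  g_1((3, -1)) = 0
Stationarity residual: grad f(x) + sum_i lambda_i a_i = (1, 2)
  -> stationarity FAILS
Primal feasibility (all g_i <= 0): OK
Dual feasibility (all lambda_i >= 0): OK
Complementary slackness (lambda_i * g_i(x) = 0 for all i): OK

Verdict: the first failing condition is stationarity -> stat.

stat


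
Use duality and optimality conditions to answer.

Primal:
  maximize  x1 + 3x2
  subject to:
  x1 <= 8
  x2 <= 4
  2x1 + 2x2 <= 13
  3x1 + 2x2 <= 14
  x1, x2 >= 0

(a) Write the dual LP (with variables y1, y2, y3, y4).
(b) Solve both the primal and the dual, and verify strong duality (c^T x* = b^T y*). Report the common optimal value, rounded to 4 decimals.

The standard primal-dual pair for 'max c^T x s.t. A x <= b, x >= 0' is:
  Dual:  min b^T y  s.t.  A^T y >= c,  y >= 0.

So the dual LP is:
  minimize  8y1 + 4y2 + 13y3 + 14y4
  subject to:
    y1 + 2y3 + 3y4 >= 1
    y2 + 2y3 + 2y4 >= 3
    y1, y2, y3, y4 >= 0

Solving the primal: x* = (2, 4).
  primal value c^T x* = 14.
Solving the dual: y* = (0, 2.3333, 0, 0.3333).
  dual value b^T y* = 14.
Strong duality: c^T x* = b^T y*. Confirmed.

14


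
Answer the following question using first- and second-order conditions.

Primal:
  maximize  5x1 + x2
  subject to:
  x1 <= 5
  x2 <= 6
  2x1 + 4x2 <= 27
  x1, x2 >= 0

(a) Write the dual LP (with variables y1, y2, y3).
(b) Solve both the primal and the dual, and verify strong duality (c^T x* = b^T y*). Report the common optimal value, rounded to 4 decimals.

The standard primal-dual pair for 'max c^T x s.t. A x <= b, x >= 0' is:
  Dual:  min b^T y  s.t.  A^T y >= c,  y >= 0.

So the dual LP is:
  minimize  5y1 + 6y2 + 27y3
  subject to:
    y1 + 2y3 >= 5
    y2 + 4y3 >= 1
    y1, y2, y3 >= 0

Solving the primal: x* = (5, 4.25).
  primal value c^T x* = 29.25.
Solving the dual: y* = (4.5, 0, 0.25).
  dual value b^T y* = 29.25.
Strong duality: c^T x* = b^T y*. Confirmed.

29.25


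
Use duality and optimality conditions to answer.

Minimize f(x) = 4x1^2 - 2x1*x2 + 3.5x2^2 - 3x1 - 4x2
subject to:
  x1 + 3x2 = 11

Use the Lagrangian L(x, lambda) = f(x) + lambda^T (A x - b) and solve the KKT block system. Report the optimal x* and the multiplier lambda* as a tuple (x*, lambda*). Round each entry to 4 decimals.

Form the Lagrangian:
  L(x, lambda) = (1/2) x^T Q x + c^T x + lambda^T (A x - b)
Stationarity (grad_x L = 0): Q x + c + A^T lambda = 0.
Primal feasibility: A x = b.

This gives the KKT block system:
  [ Q   A^T ] [ x     ]   [-c ]
  [ A    0  ] [ lambda ] = [ b ]

Solving the linear system:
  x*      = (1.7363, 3.0879)
  lambda* = (-4.7143)
  f(x*)   = 17.1484

x* = (1.7363, 3.0879), lambda* = (-4.7143)


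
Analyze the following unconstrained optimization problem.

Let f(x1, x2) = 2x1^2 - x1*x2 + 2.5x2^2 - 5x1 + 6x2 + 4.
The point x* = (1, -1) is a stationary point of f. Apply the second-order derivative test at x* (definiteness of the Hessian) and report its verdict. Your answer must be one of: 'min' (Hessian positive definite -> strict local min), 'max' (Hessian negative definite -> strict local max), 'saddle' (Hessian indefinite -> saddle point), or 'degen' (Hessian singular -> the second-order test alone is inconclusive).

Compute the Hessian H = grad^2 f:
  H = [[4, -1], [-1, 5]]
Verify stationarity: grad f(x*) = H x* + g = (0, 0).
Eigenvalues of H: 3.382, 5.618.
Both eigenvalues > 0, so H is positive definite -> x* is a strict local min.

min


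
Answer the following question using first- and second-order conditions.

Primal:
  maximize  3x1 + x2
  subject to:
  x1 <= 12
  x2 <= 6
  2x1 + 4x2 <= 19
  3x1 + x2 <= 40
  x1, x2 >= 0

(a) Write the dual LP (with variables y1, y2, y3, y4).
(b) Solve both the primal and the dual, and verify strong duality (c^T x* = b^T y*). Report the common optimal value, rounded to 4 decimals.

The standard primal-dual pair for 'max c^T x s.t. A x <= b, x >= 0' is:
  Dual:  min b^T y  s.t.  A^T y >= c,  y >= 0.

So the dual LP is:
  minimize  12y1 + 6y2 + 19y3 + 40y4
  subject to:
    y1 + 2y3 + 3y4 >= 3
    y2 + 4y3 + y4 >= 1
    y1, y2, y3, y4 >= 0

Solving the primal: x* = (9.5, 0).
  primal value c^T x* = 28.5.
Solving the dual: y* = (0, 0, 1.5, 0).
  dual value b^T y* = 28.5.
Strong duality: c^T x* = b^T y*. Confirmed.

28.5


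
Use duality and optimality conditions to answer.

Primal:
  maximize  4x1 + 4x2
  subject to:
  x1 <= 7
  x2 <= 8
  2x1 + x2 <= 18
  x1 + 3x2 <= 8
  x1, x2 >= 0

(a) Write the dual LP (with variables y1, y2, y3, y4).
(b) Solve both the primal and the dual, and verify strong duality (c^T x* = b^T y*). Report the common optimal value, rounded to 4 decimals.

The standard primal-dual pair for 'max c^T x s.t. A x <= b, x >= 0' is:
  Dual:  min b^T y  s.t.  A^T y >= c,  y >= 0.

So the dual LP is:
  minimize  7y1 + 8y2 + 18y3 + 8y4
  subject to:
    y1 + 2y3 + y4 >= 4
    y2 + y3 + 3y4 >= 4
    y1, y2, y3, y4 >= 0

Solving the primal: x* = (7, 0.3333).
  primal value c^T x* = 29.3333.
Solving the dual: y* = (2.6667, 0, 0, 1.3333).
  dual value b^T y* = 29.3333.
Strong duality: c^T x* = b^T y*. Confirmed.

29.3333


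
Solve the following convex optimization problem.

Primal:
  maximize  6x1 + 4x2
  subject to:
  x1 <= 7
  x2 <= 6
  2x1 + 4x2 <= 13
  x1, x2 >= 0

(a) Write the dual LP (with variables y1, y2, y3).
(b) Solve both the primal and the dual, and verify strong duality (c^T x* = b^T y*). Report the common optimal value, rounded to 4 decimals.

The standard primal-dual pair for 'max c^T x s.t. A x <= b, x >= 0' is:
  Dual:  min b^T y  s.t.  A^T y >= c,  y >= 0.

So the dual LP is:
  minimize  7y1 + 6y2 + 13y3
  subject to:
    y1 + 2y3 >= 6
    y2 + 4y3 >= 4
    y1, y2, y3 >= 0

Solving the primal: x* = (6.5, 0).
  primal value c^T x* = 39.
Solving the dual: y* = (0, 0, 3).
  dual value b^T y* = 39.
Strong duality: c^T x* = b^T y*. Confirmed.

39


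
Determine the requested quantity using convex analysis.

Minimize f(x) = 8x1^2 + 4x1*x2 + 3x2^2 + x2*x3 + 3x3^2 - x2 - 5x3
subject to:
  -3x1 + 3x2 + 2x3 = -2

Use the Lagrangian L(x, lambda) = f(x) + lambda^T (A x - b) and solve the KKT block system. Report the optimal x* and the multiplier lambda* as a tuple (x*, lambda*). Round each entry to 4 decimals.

Form the Lagrangian:
  L(x, lambda) = (1/2) x^T Q x + c^T x + lambda^T (A x - b)
Stationarity (grad_x L = 0): Q x + c + A^T lambda = 0.
Primal feasibility: A x = b.

This gives the KKT block system:
  [ Q   A^T ] [ x     ]   [-c ]
  [ A    0  ] [ lambda ] = [ b ]

Solving the linear system:
  x*      = (0.3696, -0.6996, 0.6038)
  lambda* = (1.0384)
  f(x*)   = -0.1212

x* = (0.3696, -0.6996, 0.6038), lambda* = (1.0384)


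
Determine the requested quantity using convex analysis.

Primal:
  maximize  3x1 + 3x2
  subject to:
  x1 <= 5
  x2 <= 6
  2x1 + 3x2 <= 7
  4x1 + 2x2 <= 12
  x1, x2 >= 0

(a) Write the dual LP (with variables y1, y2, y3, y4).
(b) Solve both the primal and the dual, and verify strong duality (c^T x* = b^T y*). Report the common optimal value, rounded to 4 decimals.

The standard primal-dual pair for 'max c^T x s.t. A x <= b, x >= 0' is:
  Dual:  min b^T y  s.t.  A^T y >= c,  y >= 0.

So the dual LP is:
  minimize  5y1 + 6y2 + 7y3 + 12y4
  subject to:
    y1 + 2y3 + 4y4 >= 3
    y2 + 3y3 + 2y4 >= 3
    y1, y2, y3, y4 >= 0

Solving the primal: x* = (2.75, 0.5).
  primal value c^T x* = 9.75.
Solving the dual: y* = (0, 0, 0.75, 0.375).
  dual value b^T y* = 9.75.
Strong duality: c^T x* = b^T y*. Confirmed.

9.75


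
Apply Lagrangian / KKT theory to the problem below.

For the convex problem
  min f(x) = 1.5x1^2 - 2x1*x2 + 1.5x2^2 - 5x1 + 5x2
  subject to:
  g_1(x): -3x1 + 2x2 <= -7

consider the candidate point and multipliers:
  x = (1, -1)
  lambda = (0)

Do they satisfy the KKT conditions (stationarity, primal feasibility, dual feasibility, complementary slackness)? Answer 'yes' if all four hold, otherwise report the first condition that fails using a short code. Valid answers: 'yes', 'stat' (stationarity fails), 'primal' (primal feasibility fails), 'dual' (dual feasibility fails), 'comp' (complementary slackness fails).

Gradient of f: grad f(x) = Q x + c = (0, 0)
Constraint values g_i(x) = a_i^T x - b_i:
  g_1((1, -1)) = 2
Stationarity residual: grad f(x) + sum_i lambda_i a_i = (0, 0)
  -> stationarity OK
Primal feasibility (all g_i <= 0): FAILS
Dual feasibility (all lambda_i >= 0): OK
Complementary slackness (lambda_i * g_i(x) = 0 for all i): OK

Verdict: the first failing condition is primal_feasibility -> primal.

primal


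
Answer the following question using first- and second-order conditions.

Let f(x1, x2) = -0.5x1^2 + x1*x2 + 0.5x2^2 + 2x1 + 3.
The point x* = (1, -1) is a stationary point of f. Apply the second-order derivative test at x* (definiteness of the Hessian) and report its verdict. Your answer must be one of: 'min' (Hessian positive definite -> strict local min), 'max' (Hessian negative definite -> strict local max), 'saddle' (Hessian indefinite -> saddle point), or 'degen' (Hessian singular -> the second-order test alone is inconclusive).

Compute the Hessian H = grad^2 f:
  H = [[-1, 1], [1, 1]]
Verify stationarity: grad f(x*) = H x* + g = (0, 0).
Eigenvalues of H: -1.4142, 1.4142.
Eigenvalues have mixed signs, so H is indefinite -> x* is a saddle point.

saddle
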